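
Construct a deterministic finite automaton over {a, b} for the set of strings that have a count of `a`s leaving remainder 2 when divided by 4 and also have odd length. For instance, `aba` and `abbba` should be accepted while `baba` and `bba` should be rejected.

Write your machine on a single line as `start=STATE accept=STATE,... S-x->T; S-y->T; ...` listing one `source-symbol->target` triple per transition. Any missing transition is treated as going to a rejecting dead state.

Handle the two conditions separately and then intersect. The first has 4 states tracking the count of `a`s modulo 4; the second has 2 states tracking the input length modulo 2. A product state is a pair (one from each), accepting exactly when both do.
With 8 states:
        a   b  
>  S0   S1  S2 
   S1   S3  S4 
   S2   S4  S0 
   S3   S5  S6 
   S4   S6  S1 
   S5   S0  S7 
 * S6   S7  S3 
   S7   S2  S5 
(> = start, * = accepting)

start=S0; accept=S6; S0-a->S1; S0-b->S2; S1-a->S3; S1-b->S4; S2-a->S4; S2-b->S0; S3-a->S5; S3-b->S6; S4-a->S6; S4-b->S1; S5-a->S0; S5-b->S7; S6-a->S7; S6-b->S3; S7-a->S2; S7-b->S5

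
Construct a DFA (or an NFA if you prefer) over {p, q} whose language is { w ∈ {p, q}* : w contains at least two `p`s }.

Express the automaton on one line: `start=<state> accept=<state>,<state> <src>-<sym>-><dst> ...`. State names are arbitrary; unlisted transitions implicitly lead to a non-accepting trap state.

start=s0 accept=s2,s3 s0-p->s1 s0-q->s0 s1-p->s2 s1-q->s1 s2-p->s3 s2-q->s2 s3-p->s3 s3-q->s3

Count `p`s, saturating at 3: states s0 through s2 mean 0 through 2 `p`s seen; s3 means more than 2. Each `p` increments (capped at s3); other symbols loop. Accept from {s2, s3}.
4 states suffice.
        p   q  
>  s0   s1  s0 
   s1   s2  s1 
 * s2   s3  s2 
 * s3   s3  s3 
(> = start, * = accepting)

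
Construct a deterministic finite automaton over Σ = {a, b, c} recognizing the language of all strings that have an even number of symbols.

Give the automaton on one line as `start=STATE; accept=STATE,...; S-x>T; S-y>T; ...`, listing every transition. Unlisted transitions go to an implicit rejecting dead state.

Count input length modulo 2: every symbol advances one step around the cycle S0 → S1 → S0. Accept at S0.
        a   b   c  
>* S0   S1  S1  S1 
   S1   S0  S0  S0 
(> = start, * = accepting)

start=S0; accept=S0; S0-a>S1; S0-b>S1; S0-c>S1; S1-a>S0; S1-b>S0; S1-c>S0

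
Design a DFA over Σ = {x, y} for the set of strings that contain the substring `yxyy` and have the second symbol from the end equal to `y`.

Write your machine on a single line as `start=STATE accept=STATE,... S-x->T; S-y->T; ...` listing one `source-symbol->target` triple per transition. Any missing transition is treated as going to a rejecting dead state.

start=q0; accept=q4,q5; q0-x->q0; q0-y->q1; q1-x->q2; q1-y->q1; q2-x->q0; q2-y->q3; q3-x->q2; q3-y->q4; q4-x->q5; q4-y->q4; q5-x->q6; q5-y->q7; q6-x->q6; q6-y->q7; q7-x->q5; q7-y->q4

Handle the two conditions separately and then intersect. The first has 5 states tracking whether and how much of `yxyy` has been seen; the second has 7 states tracking the last 2 symbols read. A product state is a pair (one from each), accepting exactly when both do. Minimizing collapses redundant product states.
With 8 states:
        x   y  
>  q0   q0  q1 
   q1   q2  q1 
   q2   q0  q3 
   q3   q2  q4 
 * q4   q5  q4 
 * q5   q6  q7 
   q6   q6  q7 
   q7   q5  q4 
(> = start, * = accepting)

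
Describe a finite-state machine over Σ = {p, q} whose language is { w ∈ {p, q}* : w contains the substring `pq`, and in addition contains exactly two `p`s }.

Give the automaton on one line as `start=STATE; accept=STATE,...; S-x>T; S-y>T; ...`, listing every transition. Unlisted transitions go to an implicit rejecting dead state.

Handle the two conditions separately and then intersect. The first has 3 states tracking whether and how much of `pq` has been seen; the second has 4 states tracking the count of `p`s, saturating at 3. A product state is a pair (one from each), accepting exactly when both do. After merging equivalent states the machine shrinks.
A 6-state machine:
       p  q 
>  A   B  A 
   B   C  D 
   C   E  F 
   D   F  D 
   E   E  E 
 * F   E  F 
(> = start, * = accepting)

start=A; accept=F; A-p>B; A-q>A; B-p>C; B-q>D; C-p>E; C-q>F; D-p>F; D-q>D; E-p>E; E-q>E; F-p>E; F-q>F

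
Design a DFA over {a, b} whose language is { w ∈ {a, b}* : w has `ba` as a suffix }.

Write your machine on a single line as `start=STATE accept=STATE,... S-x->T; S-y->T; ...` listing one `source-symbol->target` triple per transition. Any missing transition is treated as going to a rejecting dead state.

Let each state record the length of the longest suffix of the input read so far that is also a prefix of `ba`. q1 means the last symbol is `b`; q2 means the last 2 symbols are `ba`. Accept only at q2, where the string currently ends in `ba`.
A 3-state machine:
        a   b  
>  q0   q0  q1 
   q1   q2  q1 
 * q2   q0  q1 
(> = start, * = accepting)

start=q0; accept=q2; q0-a->q0; q0-b->q1; q1-a->q2; q1-b->q1; q2-a->q0; q2-b->q1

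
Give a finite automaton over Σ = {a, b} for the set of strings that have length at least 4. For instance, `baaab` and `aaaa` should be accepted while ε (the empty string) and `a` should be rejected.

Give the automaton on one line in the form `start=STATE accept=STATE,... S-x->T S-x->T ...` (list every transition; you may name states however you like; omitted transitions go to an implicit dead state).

start=S0 accept=S4,S5 S0-a->S1 S0-b->S1 S1-a->S2 S1-b->S2 S2-a->S3 S2-b->S3 S3-a->S4 S3-b->S4 S4-a->S5 S4-b->S5 S5-a->S5 S5-b->S5

Count input length up to 5: every symbol moves from S0 toward S5, which means 'more than 4' and absorbs. Accept from {S4, S5}.
        a   b  
>  S0   S1  S1 
   S1   S2  S2 
   S2   S3  S3 
   S3   S4  S4 
 * S4   S5  S5 
 * S5   S5  S5 
(> = start, * = accepting)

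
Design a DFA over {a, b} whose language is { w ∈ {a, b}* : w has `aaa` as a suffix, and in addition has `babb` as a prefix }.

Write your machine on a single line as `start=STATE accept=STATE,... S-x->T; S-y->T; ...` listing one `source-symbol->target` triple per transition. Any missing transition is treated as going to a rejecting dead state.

start=q0; accept=q8; q0-a->q1; q0-b->q2; q1-a->q1; q1-b->q1; q2-a->q3; q2-b->q1; q3-a->q1; q3-b->q4; q4-a->q1; q4-b->q5; q5-a->q6; q5-b->q5; q6-a->q7; q6-b->q5; q7-a->q8; q7-b->q5; q8-a->q8; q8-b->q5

Run two small machines in parallel and take their product. One (4 states) tracks how much of the suffix `aaa` has currently been matched; the other (6 states) tracks whether the input so far still matches the prefix `babb`. Each combined state is a pair, one component from each; accept when both components accept. After merging equivalent states the machine shrinks.
A 9-state machine:
        a   b  
>  q0   q1  q2 
   q1   q1  q1 
   q2   q3  q1 
   q3   q1  q4 
   q4   q1  q5 
   q5   q6  q5 
   q6   q7  q5 
   q7   q8  q5 
 * q8   q8  q5 
(> = start, * = accepting)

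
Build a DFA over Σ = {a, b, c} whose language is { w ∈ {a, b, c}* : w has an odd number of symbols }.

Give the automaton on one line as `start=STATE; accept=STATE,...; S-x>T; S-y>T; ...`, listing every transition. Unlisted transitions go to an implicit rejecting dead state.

Only the length mod 2 matters, so use a 2-cycle: from any state, every input symbol moves to the next state, wrapping q1 back to q0. Mark q1 accepting.
2 states suffice.
        a   b   c  
>  q0   q1  q1  q1 
 * q1   q0  q0  q0 
(> = start, * = accepting)

start=q0; accept=q1; q0-a>q1; q0-b>q1; q0-c>q1; q1-a>q0; q1-b>q0; q1-c>q0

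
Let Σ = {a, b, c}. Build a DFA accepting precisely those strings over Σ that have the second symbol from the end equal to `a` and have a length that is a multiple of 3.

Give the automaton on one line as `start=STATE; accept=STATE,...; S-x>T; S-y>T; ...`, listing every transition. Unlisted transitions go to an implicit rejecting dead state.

start=q0; accept=q4; q0-a>q1; q0-b>q1; q0-c>q1; q1-a>q2; q1-b>q3; q1-c>q3; q2-a>q4; q2-b>q4; q2-c>q4; q3-a>q0; q3-b>q0; q3-c>q0; q4-a>q1; q4-b>q1; q4-c>q1

Run two small machines in parallel and take their product. The first has 13 states tracking the last 2 symbols read; the second has 3 states tracking the input length modulo 3. A product state is a pair (one from each), accepting exactly when both do. Equivalent product states are then merged.
With 5 states:
        a   b   c  
>  q0   q1  q1  q1 
   q1   q2  q3  q3 
   q2   q4  q4  q4 
   q3   q0  q0  q0 
 * q4   q1  q1  q1 
(> = start, * = accepting)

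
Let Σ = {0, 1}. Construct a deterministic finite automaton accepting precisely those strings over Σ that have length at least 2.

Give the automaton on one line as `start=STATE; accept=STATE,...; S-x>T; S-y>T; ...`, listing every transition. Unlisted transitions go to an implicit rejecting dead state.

We only need to distinguish lengths 0, 1, …, 2, and '>2'. Chain q0 → q1 → q2 → q3 on every symbol, with q3 looping. Accepting states: {q2, q3}.
With 4 states:
        0   1  
>  q0   q1  q1 
   q1   q2  q2 
 * q2   q3  q3 
 * q3   q3  q3 
(> = start, * = accepting)

start=q0; accept=q2,q3; q0-0>q1; q0-1>q1; q1-0>q2; q1-1>q2; q2-0>q3; q2-1>q3; q3-0>q3; q3-1>q3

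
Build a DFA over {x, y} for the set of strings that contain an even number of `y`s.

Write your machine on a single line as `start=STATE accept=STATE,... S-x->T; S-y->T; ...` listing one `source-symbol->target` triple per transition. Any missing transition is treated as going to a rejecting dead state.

Keep the running count of `y`s modulo 2: each `y` advances along the cycle q0 → q1 → q0 while other symbols loop. Accept at q0.
With 2 states:
        x   y  
>* q0   q0  q1 
   q1   q1  q0 
(> = start, * = accepting)

start=q0; accept=q0; q0-x->q0; q0-y->q1; q1-x->q1; q1-y->q0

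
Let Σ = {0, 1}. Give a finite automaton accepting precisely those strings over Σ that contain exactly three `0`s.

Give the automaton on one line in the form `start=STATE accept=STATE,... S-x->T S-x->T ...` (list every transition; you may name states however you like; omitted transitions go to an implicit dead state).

start=q0 accept=q3 q0-0->q1 q0-1->q0 q1-0->q2 q1-1->q1 q2-0->q3 q2-1->q2 q3-0->q4 q3-1->q3 q4-0->q4 q4-1->q4

Only the number of `0`s matters, and only up to 4. Make a chain q0 → q1 → q2 → q3 → q4 advanced by each `0` (with q4 absorbing); every other symbol self-loops. The accepting set is {q3}.
        0   1  
>  q0   q1  q0 
   q1   q2  q1 
   q2   q3  q2 
 * q3   q4  q3 
   q4   q4  q4 
(> = start, * = accepting)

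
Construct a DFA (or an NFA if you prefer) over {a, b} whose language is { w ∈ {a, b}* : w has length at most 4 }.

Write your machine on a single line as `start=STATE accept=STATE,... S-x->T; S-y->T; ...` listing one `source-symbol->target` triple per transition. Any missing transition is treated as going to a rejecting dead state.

start=q0; accept=q0,q1,q2,q3,q4; q0-a->q1; q0-b->q1; q1-a->q2; q1-b->q2; q2-a->q3; q2-b->q3; q3-a->q4; q3-b->q4; q4-a->q5; q4-b->q5; q5-a->q5; q5-b->q5

We only need to distinguish lengths 0, 1, …, 4, and '>4'. Chain q0 → q1 → q2 → q3 → q4 → q5 on every symbol, with q5 looping. Accepting states: {q0, q1, q2, q3, q4}.
6 states suffice.
        a   b  
>* q0   q1  q1 
 * q1   q2  q2 
 * q2   q3  q3 
 * q3   q4  q4 
 * q4   q5  q5 
   q5   q5  q5 
(> = start, * = accepting)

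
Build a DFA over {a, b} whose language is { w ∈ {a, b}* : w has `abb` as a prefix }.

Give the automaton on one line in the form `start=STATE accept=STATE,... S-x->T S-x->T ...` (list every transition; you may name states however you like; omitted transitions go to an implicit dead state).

start=S0 accept=S3 S0-a->S1 S0-b->S4 S1-a->S4 S1-b->S2 S2-a->S4 S2-b->S3 S3-a->S3 S3-b->S3 S4-a->S4 S4-b->S4

Walk along `abb` while the input agrees: from S0 take `a` to S1, and so on. Any deviation drops to the rejecting sink S4. Once S3 is reached the prefix is confirmed and every continuation is accepted.
5 states suffice.
        a   b  
>  S0   S1  S4 
   S1   S4  S2 
   S2   S4  S3 
 * S3   S3  S3 
   S4   S4  S4 
(> = start, * = accepting)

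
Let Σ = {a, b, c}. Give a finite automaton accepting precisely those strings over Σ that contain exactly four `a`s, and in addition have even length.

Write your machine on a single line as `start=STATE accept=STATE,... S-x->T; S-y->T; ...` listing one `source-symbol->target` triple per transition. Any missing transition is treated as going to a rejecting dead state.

start=q0; accept=q7; q0-a->q1; q0-b->q2; q0-c->q2; q1-a->q3; q1-b->q4; q1-c->q4; q2-a->q4; q2-b->q0; q2-c->q0; q3-a->q5; q3-b->q6; q3-c->q6; q4-a->q6; q4-b->q1; q4-c->q1; q5-a->q7; q5-b->q8; q5-c->q8; q6-a->q8; q6-b->q3; q6-c->q3; q7-a->q9; q7-b->q10; q7-c->q10; q8-a->q10; q8-b->q5; q8-c->q5; q9-a->q11; q9-b->q11; q9-c->q11; q10-a->q11; q10-b->q7; q10-c->q7; q11-a->q9; q11-b->q9; q11-c->q9

Build one automaton per condition and run them in lockstep. One (6 states) tracks the count of `a`s, saturating at 5; the other (2 states) tracks the input length modulo 2. Each combined state is a pair, one component from each; accept when both components accept.
With 12 states:
          a    b    c  
>  q0     q1   q2   q2 
   q1     q3   q4   q4 
   q2     q4   q0   q0 
   q3     q5   q6   q6 
   q4     q6   q1   q1 
   q5     q7   q8   q8 
   q6     q8   q3   q3 
 * q7     q9  q10  q10 
   q8    q10   q5   q5 
   q9    q11  q11  q11 
   q10   q11   q7   q7 
   q11    q9   q9   q9 
(> = start, * = accepting)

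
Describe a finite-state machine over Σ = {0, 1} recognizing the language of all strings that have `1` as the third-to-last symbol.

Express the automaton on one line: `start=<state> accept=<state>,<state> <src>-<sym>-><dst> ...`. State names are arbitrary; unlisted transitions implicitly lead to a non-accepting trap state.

start=A accept=L,M,N,O A-0->B A-1->C B-0->D B-1->E C-0->F C-1->G D-0->H D-1->I E-0->J E-1->K F-0->L F-1->M G-0->N G-1->O H-0->H H-1->I I-0->J I-1->K J-0->L J-1->M K-0->N K-1->O L-0->H L-1->I M-0->J M-1->K N-0->L N-1->M O-0->N O-1->O

A DFA must remember the last 3 symbols (since which symbol is third-to-last isn't known until the input ends). Use one state per possible window of the last ≤3 symbols; accept from those whose window starts with `1`.
A 15-state machine:
       0  1 
>  A   B  C 
   B   D  E 
   C   F  G 
   D   H  I 
   E   J  K 
   F   L  M 
   G   N  O 
   H   H  I 
   I   J  K 
   J   L  M 
   K   N  O 
 * L   H  I 
 * M   J  K 
 * N   L  M 
 * O   N  O 
(> = start, * = accepting)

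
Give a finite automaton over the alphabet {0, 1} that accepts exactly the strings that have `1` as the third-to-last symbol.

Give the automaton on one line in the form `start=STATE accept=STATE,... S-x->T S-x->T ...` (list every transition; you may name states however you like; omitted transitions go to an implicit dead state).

start=q0 accept=q11,q12,q13,q14 q0-0->q1 q0-1->q2 q1-0->q3 q1-1->q4 q2-0->q5 q2-1->q6 q3-0->q7 q3-1->q8 q4-0->q9 q4-1->q10 q5-0->q11 q5-1->q12 q6-0->q13 q6-1->q14 q7-0->q7 q7-1->q8 q8-0->q9 q8-1->q10 q9-0->q11 q9-1->q12 q10-0->q13 q10-1->q14 q11-0->q7 q11-1->q8 q12-0->q9 q12-1->q10 q13-0->q11 q13-1->q12 q14-0->q13 q14-1->q14

Because acceptance depends on a position counted from the end, the machine has to buffer the most recent 3 symbols. Make each state the string of the last up-to-3 symbols read; on input `x` shift the window left and append `x`. Accept when the buffered window has length 3 and begins with `1`.
          0    1  
>  q0     q1   q2 
   q1     q3   q4 
   q2     q5   q6 
   q3     q7   q8 
   q4     q9  q10 
   q5    q11  q12 
   q6    q13  q14 
   q7     q7   q8 
   q8     q9  q10 
   q9    q11  q12 
   q10   q13  q14 
 * q11    q7   q8 
 * q12    q9  q10 
 * q13   q11  q12 
 * q14   q13  q14 
(> = start, * = accepting)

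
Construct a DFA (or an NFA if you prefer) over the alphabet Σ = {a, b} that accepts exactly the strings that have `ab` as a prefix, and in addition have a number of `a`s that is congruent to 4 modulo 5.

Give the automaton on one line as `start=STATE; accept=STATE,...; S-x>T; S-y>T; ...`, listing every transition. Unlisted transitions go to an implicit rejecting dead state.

start=q0; accept=q10; q0-a>q1; q0-b>q2; q1-a>q3; q1-b>q4; q2-a>q5; q2-b>q2; q3-a>q6; q3-b>q3; q4-a>q7; q4-b>q4; q5-a>q3; q5-b>q5; q6-a>q8; q6-b>q6; q7-a>q9; q7-b>q7; q8-a>q2; q8-b>q8; q9-a>q10; q9-b>q9; q10-a>q11; q10-b>q10; q11-a>q4; q11-b>q11

Build one automaton per condition and run them in lockstep. The first has 4 states tracking whether the input so far still matches the prefix `ab`; the second has 5 states tracking the count of `a`s modulo 5. A product state is a pair (one from each), accepting exactly when both do.
A 12-state machine:
          a    b  
>  q0     q1   q2 
   q1     q3   q4 
   q2     q5   q2 
   q3     q6   q3 
   q4     q7   q4 
   q5     q3   q5 
   q6     q8   q6 
   q7     q9   q7 
   q8     q2   q8 
   q9    q10   q9 
 * q10   q11  q10 
   q11    q4  q11 
(> = start, * = accepting)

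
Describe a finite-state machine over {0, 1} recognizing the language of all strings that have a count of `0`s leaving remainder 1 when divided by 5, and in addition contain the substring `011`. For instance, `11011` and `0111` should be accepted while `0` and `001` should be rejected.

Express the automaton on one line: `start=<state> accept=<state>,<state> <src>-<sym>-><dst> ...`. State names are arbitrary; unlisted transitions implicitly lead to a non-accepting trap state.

Handle the two conditions separately and then intersect. One (5 states) tracks the count of `0`s modulo 5; the other (4 states) tracks whether and how much of `011` has been seen. Each combined state is a pair, one component from each; accept when both components accept.
A 16-state machine:
          0    1  
>  s0     s1   s0 
   s1     s2   s3 
   s2     s4   s5 
   s3     s2   s6 
   s4     s7   s8 
   s5     s4   s9 
 * s6     s9   s6 
   s7    s10  s11 
   s8     s7  s12 
   s9    s12   s9 
   s10    s1  s13 
   s11   s10  s14 
   s12   s14  s12 
   s13    s1  s15 
   s14   s15  s14 
   s15    s6  s15 
(> = start, * = accepting)

start=s0 accept=s6 s0-0->s1 s0-1->s0 s1-0->s2 s1-1->s3 s2-0->s4 s2-1->s5 s3-0->s2 s3-1->s6 s4-0->s7 s4-1->s8 s5-0->s4 s5-1->s9 s6-0->s9 s6-1->s6 s7-0->s10 s7-1->s11 s8-0->s7 s8-1->s12 s9-0->s12 s9-1->s9 s10-0->s1 s10-1->s13 s11-0->s10 s11-1->s14 s12-0->s14 s12-1->s12 s13-0->s1 s13-1->s15 s14-0->s15 s14-1->s14 s15-0->s6 s15-1->s15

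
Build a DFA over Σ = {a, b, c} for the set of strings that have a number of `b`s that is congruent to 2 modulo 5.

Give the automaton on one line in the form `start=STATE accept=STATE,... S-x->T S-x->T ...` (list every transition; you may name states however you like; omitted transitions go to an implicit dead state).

start=s0 accept=s2 s0-a->s0 s0-b->s1 s0-c->s0 s1-a->s1 s1-b->s2 s1-c->s1 s2-a->s2 s2-b->s3 s2-c->s2 s3-a->s3 s3-b->s4 s3-c->s3 s4-a->s4 s4-b->s0 s4-c->s4

Keep the running count of `b`s modulo 5: each `b` advances along the cycle s0 → s1 → s2 → s3 → s4 → s0 while other symbols loop. Accept at s2.
        a   b   c  
>  s0   s0  s1  s0 
   s1   s1  s2  s1 
 * s2   s2  s3  s2 
   s3   s3  s4  s3 
   s4   s4  s0  s4 
(> = start, * = accepting)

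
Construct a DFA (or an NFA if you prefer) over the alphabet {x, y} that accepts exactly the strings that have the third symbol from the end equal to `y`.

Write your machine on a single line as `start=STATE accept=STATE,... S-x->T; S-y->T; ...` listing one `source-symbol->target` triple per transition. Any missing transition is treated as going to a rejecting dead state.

A DFA must remember the last 3 symbols (since which symbol is third-to-last isn't known until the input ends). Use one state per possible window of the last ≤3 symbols; accept from those whose window starts with `y`.
15 states suffice.
          x    y  
>  s0     s1   s2 
   s1     s3   s4 
   s2     s5   s6 
   s3     s7   s8 
   s4     s9  s10 
   s5    s11  s12 
   s6    s13  s14 
   s7     s7   s8 
   s8     s9  s10 
   s9    s11  s12 
   s10   s13  s14 
 * s11    s7   s8 
 * s12    s9  s10 
 * s13   s11  s12 
 * s14   s13  s14 
(> = start, * = accepting)

start=s0; accept=s11,s12,s13,s14; s0-x->s1; s0-y->s2; s1-x->s3; s1-y->s4; s2-x->s5; s2-y->s6; s3-x->s7; s3-y->s8; s4-x->s9; s4-y->s10; s5-x->s11; s5-y->s12; s6-x->s13; s6-y->s14; s7-x->s7; s7-y->s8; s8-x->s9; s8-y->s10; s9-x->s11; s9-y->s12; s10-x->s13; s10-y->s14; s11-x->s7; s11-y->s8; s12-x->s9; s12-y->s10; s13-x->s11; s13-y->s12; s14-x->s13; s14-y->s14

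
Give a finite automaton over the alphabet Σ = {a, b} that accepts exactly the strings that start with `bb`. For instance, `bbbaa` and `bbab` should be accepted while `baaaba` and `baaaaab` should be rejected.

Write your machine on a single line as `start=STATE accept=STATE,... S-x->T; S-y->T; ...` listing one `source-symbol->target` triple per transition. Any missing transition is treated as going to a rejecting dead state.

Check the first 2 symbols one by one: q0 through q1 record how many have matched `bb` so far; any wrong symbol goes to the dead state q3. After all 2 match we enter the accepting sink q2.
4 states suffice.
        a   b  
>  q0   q3  q1 
   q1   q3  q2 
 * q2   q2  q2 
   q3   q3  q3 
(> = start, * = accepting)

start=q0; accept=q2; q0-a->q3; q0-b->q1; q1-a->q3; q1-b->q2; q2-a->q2; q2-b->q2; q3-a->q3; q3-b->q3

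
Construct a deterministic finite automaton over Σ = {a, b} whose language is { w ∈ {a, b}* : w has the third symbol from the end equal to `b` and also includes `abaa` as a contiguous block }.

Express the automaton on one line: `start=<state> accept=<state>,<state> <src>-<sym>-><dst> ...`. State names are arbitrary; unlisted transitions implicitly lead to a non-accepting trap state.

Handle the two conditions separately and then intersect. The first has 15 states tracking the last 3 symbols read; the second has 5 states tracking whether and how much of `abaa` has been seen. A product state is a pair (one from each), accepting exactly when both do.
With 23 states:
          a    b  
>  s0     s1   s2 
   s1     s3   s4 
   s2     s5   s6 
   s3     s7   s8 
   s4     s9  s10 
   s5    s11  s12 
   s6    s13  s14 
   s7     s7   s8 
   s8     s9  s10 
   s9    s15  s12 
   s10   s13  s14 
   s11    s7   s8 
   s12    s9  s10 
   s13   s11  s12 
   s14   s13  s14 
 * s15   s16  s17 
   s16   s16  s17 
   s17   s18  s19 
   s18   s15  s20 
   s19   s21  s22 
 * s20   s18  s19 
 * s21   s15  s20 
 * s22   s21  s22 
(> = start, * = accepting)

start=s0 accept=s15,s20,s21,s22 s0-a->s1 s0-b->s2 s1-a->s3 s1-b->s4 s2-a->s5 s2-b->s6 s3-a->s7 s3-b->s8 s4-a->s9 s4-b->s10 s5-a->s11 s5-b->s12 s6-a->s13 s6-b->s14 s7-a->s7 s7-b->s8 s8-a->s9 s8-b->s10 s9-a->s15 s9-b->s12 s10-a->s13 s10-b->s14 s11-a->s7 s11-b->s8 s12-a->s9 s12-b->s10 s13-a->s11 s13-b->s12 s14-a->s13 s14-b->s14 s15-a->s16 s15-b->s17 s16-a->s16 s16-b->s17 s17-a->s18 s17-b->s19 s18-a->s15 s18-b->s20 s19-a->s21 s19-b->s22 s20-a->s18 s20-b->s19 s21-a->s15 s21-b->s20 s22-a->s21 s22-b->s22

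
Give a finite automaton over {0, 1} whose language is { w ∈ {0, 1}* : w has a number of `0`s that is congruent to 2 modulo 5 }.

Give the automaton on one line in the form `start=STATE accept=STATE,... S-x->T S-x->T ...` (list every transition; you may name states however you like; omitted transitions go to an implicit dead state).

start=q0 accept=q2 q0-0->q1 q0-1->q0 q1-0->q2 q1-1->q1 q2-0->q3 q2-1->q2 q3-0->q4 q3-1->q3 q4-0->q0 q4-1->q4

Keep the running count of `0`s modulo 5: each `0` advances along the cycle q0 → q1 → q2 → q3 → q4 → q0 while other symbols loop. Accept at q2.
With 5 states:
        0   1  
>  q0   q1  q0 
   q1   q2  q1 
 * q2   q3  q2 
   q3   q4  q3 
   q4   q0  q4 
(> = start, * = accepting)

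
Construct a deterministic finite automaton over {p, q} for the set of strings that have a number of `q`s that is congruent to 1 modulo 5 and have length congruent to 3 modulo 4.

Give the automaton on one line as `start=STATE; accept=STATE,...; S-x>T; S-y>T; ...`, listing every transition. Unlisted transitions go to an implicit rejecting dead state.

Handle the two conditions separately and then intersect. One (5 states) tracks the count of `q`s modulo 5; the other (4 states) tracks the input length modulo 4. Each combined state is a pair, one component from each; accept when both components accept.
          p    q  
>  s0     s1   s2 
   s1     s3   s4 
   s2     s4   s5 
   s3     s6   s7 
   s4     s7   s8 
   s5     s8   s9 
   s6     s0  s10 
 * s7    s10  s11 
   s8    s11  s12 
   s9    s12  s13 
   s10    s2  s14 
   s11   s14  s15 
   s12   s15  s16 
   s13   s16   s1 
   s14    s5  s17 
   s15   s17  s18 
   s16   s18   s3 
   s17    s9  s19 
   s18   s19   s6 
   s19   s13   s0 
(> = start, * = accepting)

start=s0; accept=s7; s0-p>s1; s0-q>s2; s1-p>s3; s1-q>s4; s2-p>s4; s2-q>s5; s3-p>s6; s3-q>s7; s4-p>s7; s4-q>s8; s5-p>s8; s5-q>s9; s6-p>s0; s6-q>s10; s7-p>s10; s7-q>s11; s8-p>s11; s8-q>s12; s9-p>s12; s9-q>s13; s10-p>s2; s10-q>s14; s11-p>s14; s11-q>s15; s12-p>s15; s12-q>s16; s13-p>s16; s13-q>s1; s14-p>s5; s14-q>s17; s15-p>s17; s15-q>s18; s16-p>s18; s16-q>s3; s17-p>s9; s17-q>s19; s18-p>s19; s18-q>s6; s19-p>s13; s19-q>s0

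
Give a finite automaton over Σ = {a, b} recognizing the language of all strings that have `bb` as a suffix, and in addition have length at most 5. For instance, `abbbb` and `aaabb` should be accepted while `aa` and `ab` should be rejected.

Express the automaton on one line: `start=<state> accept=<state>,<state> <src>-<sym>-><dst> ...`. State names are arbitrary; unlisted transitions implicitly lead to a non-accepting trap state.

Run two small machines in parallel and take their product. One (3 states) tracks how much of the suffix `bb` has currently been matched; the other (7 states) tracks the input length, saturating at 6. Each combined state is a pair, one component from each; accept when both components accept. Minimizing collapses redundant product states.
A 13-state machine:
          a    b  
>  S0     S1   S2 
   S1     S3   S4 
   S2     S3   S5 
   S3     S6   S7 
   S4     S6   S8 
 * S5     S6   S8 
   S6     S9  S10 
   S7     S9  S11 
 * S8     S9  S11 
   S9     S9   S9 
   S10    S9  S12 
 * S11    S9  S12 
 * S12    S9   S9 
(> = start, * = accepting)

start=S0 accept=S5,S8,S11,S12 S0-a->S1 S0-b->S2 S1-a->S3 S1-b->S4 S2-a->S3 S2-b->S5 S3-a->S6 S3-b->S7 S4-a->S6 S4-b->S8 S5-a->S6 S5-b->S8 S6-a->S9 S6-b->S10 S7-a->S9 S7-b->S11 S8-a->S9 S8-b->S11 S9-a->S9 S9-b->S9 S10-a->S9 S10-b->S12 S11-a->S9 S11-b->S12 S12-a->S9 S12-b->S9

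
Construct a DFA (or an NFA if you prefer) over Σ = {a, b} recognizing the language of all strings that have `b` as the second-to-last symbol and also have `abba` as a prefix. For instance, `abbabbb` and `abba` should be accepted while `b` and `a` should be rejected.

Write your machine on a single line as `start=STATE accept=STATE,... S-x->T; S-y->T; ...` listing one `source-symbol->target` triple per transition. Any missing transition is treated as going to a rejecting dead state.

Handle the two conditions separately and then intersect. One (7 states) tracks the last 2 symbols read; the other (6 states) tracks whether the input so far still matches the prefix `abba`. Each combined state is a pair, one component from each; accept when both components accept. Minimizing collapses redundant product states.
        a   b  
>  q0   q1  q2 
   q1   q2  q3 
   q2   q2  q2 
   q3   q2  q4 
   q4   q5  q2 
 * q5   q6  q7 
   q6   q6  q7 
   q7   q5  q8 
 * q8   q5  q8 
(> = start, * = accepting)

start=q0; accept=q5,q8; q0-a->q1; q0-b->q2; q1-a->q2; q1-b->q3; q2-a->q2; q2-b->q2; q3-a->q2; q3-b->q4; q4-a->q5; q4-b->q2; q5-a->q6; q5-b->q7; q6-a->q6; q6-b->q7; q7-a->q5; q7-b->q8; q8-a->q5; q8-b->q8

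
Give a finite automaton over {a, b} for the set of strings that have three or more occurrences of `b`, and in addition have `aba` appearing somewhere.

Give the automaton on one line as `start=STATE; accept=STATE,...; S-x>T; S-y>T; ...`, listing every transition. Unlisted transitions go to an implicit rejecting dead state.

start=S0; accept=S14,S17; S0-a>S1; S0-b>S2; S1-a>S1; S1-b>S3; S2-a>S4; S2-b>S5; S3-a>S6; S3-b>S5; S4-a>S4; S4-b>S7; S5-a>S8; S5-b>S9; S6-a>S6; S6-b>S10; S7-a>S10; S7-b>S9; S8-a>S8; S8-b>S11; S9-a>S12; S9-b>S13; S10-a>S10; S10-b>S14; S11-a>S14; S11-b>S13; S12-a>S12; S12-b>S15; S13-a>S16; S13-b>S13; S14-a>S14; S14-b>S17; S15-a>S17; S15-b>S13; S16-a>S16; S16-b>S15; S17-a>S17; S17-b>S17

Handle the two conditions separately and then intersect. One (5 states) tracks the count of `b`s, saturating at 4; the other (4 states) tracks whether and how much of `aba` has been seen. Each combined state is a pair, one component from each; accept when both components accept.
With 18 states:
          a    b  
>  S0     S1   S2 
   S1     S1   S3 
   S2     S4   S5 
   S3     S6   S5 
   S4     S4   S7 
   S5     S8   S9 
   S6     S6  S10 
   S7    S10   S9 
   S8     S8  S11 
   S9    S12  S13 
   S10   S10  S14 
   S11   S14  S13 
   S12   S12  S15 
   S13   S16  S13 
 * S14   S14  S17 
   S15   S17  S13 
   S16   S16  S15 
 * S17   S17  S17 
(> = start, * = accepting)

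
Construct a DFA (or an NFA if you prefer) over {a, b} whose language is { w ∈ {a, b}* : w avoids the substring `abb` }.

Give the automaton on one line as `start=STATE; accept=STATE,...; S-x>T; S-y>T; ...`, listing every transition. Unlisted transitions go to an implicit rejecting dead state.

Track partial matches of the forbidden pattern `abb`. State s3 is a dead state reached once `abb` has occurred; every other state accepts. s0 means no part of `abb` is currently matched.
        a   b  
>* s0   s1  s0 
 * s1   s1  s2 
 * s2   s1  s3 
   s3   s3  s3 
(> = start, * = accepting)

start=s0; accept=s0,s1,s2; s0-a>s1; s0-b>s0; s1-a>s1; s1-b>s2; s2-a>s1; s2-b>s3; s3-a>s3; s3-b>s3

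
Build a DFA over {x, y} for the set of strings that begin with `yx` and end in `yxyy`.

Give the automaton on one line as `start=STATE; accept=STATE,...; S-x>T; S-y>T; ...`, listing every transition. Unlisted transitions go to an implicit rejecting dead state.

Handle the two conditions separately and then intersect. The first has 4 states tracking whether the input so far still matches the prefix `yx`; the second has 5 states tracking how much of the suffix `yxyy` has currently been matched. A product state is a pair (one from each), accepting exactly when both do. After merging equivalent states the machine shrinks.
With 8 states:
        x   y  
>  S0   S1  S2 
   S1   S1  S1 
   S2   S3  S1 
   S3   S4  S5 
   S4   S4  S6 
   S5   S3  S7 
   S6   S3  S6 
 * S7   S3  S6 
(> = start, * = accepting)

start=S0; accept=S7; S0-x>S1; S0-y>S2; S1-x>S1; S1-y>S1; S2-x>S3; S2-y>S1; S3-x>S4; S3-y>S5; S4-x>S4; S4-y>S6; S5-x>S3; S5-y>S7; S6-x>S3; S6-y>S6; S7-x>S3; S7-y>S6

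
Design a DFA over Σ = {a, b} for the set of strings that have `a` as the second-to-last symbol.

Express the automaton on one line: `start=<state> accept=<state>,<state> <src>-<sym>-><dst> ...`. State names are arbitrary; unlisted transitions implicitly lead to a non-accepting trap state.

start=q0 accept=q3,q4 q0-a->q1 q0-b->q2 q1-a->q3 q1-b->q4 q2-a->q5 q2-b->q6 q3-a->q3 q3-b->q4 q4-a->q5 q4-b->q6 q5-a->q3 q5-b->q4 q6-a->q5 q6-b->q6

Because acceptance depends on a position counted from the end, the machine has to buffer the most recent 2 symbols. Make each state the string of the last up-to-2 symbols read; on input `x` shift the window left and append `x`. Accept when the buffered window has length 2 and begins with `a`.
7 states suffice.
        a   b  
>  q0   q1  q2 
   q1   q3  q4 
   q2   q5  q6 
 * q3   q3  q4 
 * q4   q5  q6 
   q5   q3  q4 
   q6   q5  q6 
(> = start, * = accepting)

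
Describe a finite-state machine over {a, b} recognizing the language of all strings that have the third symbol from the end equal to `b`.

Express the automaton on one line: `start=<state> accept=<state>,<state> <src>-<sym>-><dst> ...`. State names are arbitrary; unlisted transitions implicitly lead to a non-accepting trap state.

start=q0 accept=q11,q12,q13,q14 q0-a->q1 q0-b->q2 q1-a->q3 q1-b->q4 q2-a->q5 q2-b->q6 q3-a->q7 q3-b->q8 q4-a->q9 q4-b->q10 q5-a->q11 q5-b->q12 q6-a->q13 q6-b->q14 q7-a->q7 q7-b->q8 q8-a->q9 q8-b->q10 q9-a->q11 q9-b->q12 q10-a->q13 q10-b->q14 q11-a->q7 q11-b->q8 q12-a->q9 q12-b->q10 q13-a->q11 q13-b->q12 q14-a->q13 q14-b->q14

A DFA must remember the last 3 symbols (since which symbol is third-to-last isn't known until the input ends). Use one state per possible window of the last ≤3 symbols; accept from those whose window starts with `b`.
With 15 states:
          a    b  
>  q0     q1   q2 
   q1     q3   q4 
   q2     q5   q6 
   q3     q7   q8 
   q4     q9  q10 
   q5    q11  q12 
   q6    q13  q14 
   q7     q7   q8 
   q8     q9  q10 
   q9    q11  q12 
   q10   q13  q14 
 * q11    q7   q8 
 * q12    q9  q10 
 * q13   q11  q12 
 * q14   q13  q14 
(> = start, * = accepting)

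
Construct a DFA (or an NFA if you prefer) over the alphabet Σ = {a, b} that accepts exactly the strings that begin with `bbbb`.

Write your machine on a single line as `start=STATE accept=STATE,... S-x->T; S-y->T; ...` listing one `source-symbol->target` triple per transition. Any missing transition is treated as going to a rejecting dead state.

start=q0; accept=q4; q0-a->q5; q0-b->q1; q1-a->q5; q1-b->q2; q2-a->q5; q2-b->q3; q3-a->q5; q3-b->q4; q4-a->q4; q4-b->q4; q5-a->q5; q5-b->q5

Check the first 4 symbols one by one: q0 through q3 record how many have matched `bbbb` so far; any wrong symbol goes to the dead state q5. After all 4 match we enter the accepting sink q4.
A 6-state machine:
        a   b  
>  q0   q5  q1 
   q1   q5  q2 
   q2   q5  q3 
   q3   q5  q4 
 * q4   q4  q4 
   q5   q5  q5 
(> = start, * = accepting)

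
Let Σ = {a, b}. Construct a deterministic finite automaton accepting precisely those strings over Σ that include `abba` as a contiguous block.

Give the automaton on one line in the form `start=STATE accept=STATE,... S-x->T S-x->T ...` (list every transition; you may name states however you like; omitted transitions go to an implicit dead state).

Track how much of `abba` has been matched so far: state q0 is no progress, q4 is the absorbing accept state reached once `abba` has occurred. Intermediate states record partial matches; on a mismatch, fall back to the longest reusable overlap.
With 5 states:
        a   b  
>  q0   q1  q0 
   q1   q1  q2 
   q2   q1  q3 
   q3   q4  q0 
 * q4   q4  q4 
(> = start, * = accepting)

start=q0 accept=q4 q0-a->q1 q0-b->q0 q1-a->q1 q1-b->q2 q2-a->q1 q2-b->q3 q3-a->q4 q3-b->q0 q4-a->q4 q4-b->q4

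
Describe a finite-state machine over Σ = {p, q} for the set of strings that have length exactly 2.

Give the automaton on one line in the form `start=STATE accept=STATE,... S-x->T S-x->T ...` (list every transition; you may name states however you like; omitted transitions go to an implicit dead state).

We only need to distinguish lengths 0, 1, …, 2, and '>2'. Chain S0 → S1 → S2 → S3 on every symbol, with S3 looping. Accepting states: {S2}.
A 4-state machine:
        p   q  
>  S0   S1  S1 
   S1   S2  S2 
 * S2   S3  S3 
   S3   S3  S3 
(> = start, * = accepting)

start=S0 accept=S2 S0-p->S1 S0-q->S1 S1-p->S2 S1-q->S2 S2-p->S3 S2-q->S3 S3-p->S3 S3-q->S3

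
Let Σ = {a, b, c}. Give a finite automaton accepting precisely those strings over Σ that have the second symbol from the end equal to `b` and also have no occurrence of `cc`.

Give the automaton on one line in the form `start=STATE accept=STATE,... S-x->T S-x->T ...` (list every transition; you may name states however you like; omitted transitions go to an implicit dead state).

start=q0 accept=q7,q8,q9 q0-a->q1 q0-b->q2 q0-c->q3 q1-a->q4 q1-b->q5 q1-c->q6 q2-a->q7 q2-b->q8 q2-c->q9 q3-a->q10 q3-b->q11 q3-c->q12 q4-a->q4 q4-b->q5 q4-c->q6 q5-a->q7 q5-b->q8 q5-c->q9 q6-a->q10 q6-b->q11 q6-c->q12 q7-a->q4 q7-b->q5 q7-c->q6 q8-a->q7 q8-b->q8 q8-c->q9 q9-a->q10 q9-b->q11 q9-c->q12 q10-a->q4 q10-b->q5 q10-c->q6 q11-a->q7 q11-b->q8 q11-c->q9 q12-a->q13 q12-b->q14 q12-c->q12 q13-a->q15 q13-b->q16 q13-c->q17 q14-a->q18 q14-b->q19 q14-c->q20 q15-a->q15 q15-b->q16 q15-c->q17 q16-a->q18 q16-b->q19 q16-c->q20 q17-a->q13 q17-b->q14 q17-c->q12 q18-a->q15 q18-b->q16 q18-c->q17 q19-a->q18 q19-b->q19 q19-c->q20 q20-a->q13 q20-b->q14 q20-c->q12

Run two small machines in parallel and take their product. The first has 13 states tracking the last 2 symbols read; the second has 3 states tracking partial matches of the forbidden pattern `cc`. A product state is a pair (one from each), accepting exactly when both do.
          a    b    c  
>  q0     q1   q2   q3 
   q1     q4   q5   q6 
   q2     q7   q8   q9 
   q3    q10  q11  q12 
   q4     q4   q5   q6 
   q5     q7   q8   q9 
   q6    q10  q11  q12 
 * q7     q4   q5   q6 
 * q8     q7   q8   q9 
 * q9    q10  q11  q12 
   q10    q4   q5   q6 
   q11    q7   q8   q9 
   q12   q13  q14  q12 
   q13   q15  q16  q17 
   q14   q18  q19  q20 
   q15   q15  q16  q17 
   q16   q18  q19  q20 
   q17   q13  q14  q12 
   q18   q15  q16  q17 
   q19   q18  q19  q20 
   q20   q13  q14  q12 
(> = start, * = accepting)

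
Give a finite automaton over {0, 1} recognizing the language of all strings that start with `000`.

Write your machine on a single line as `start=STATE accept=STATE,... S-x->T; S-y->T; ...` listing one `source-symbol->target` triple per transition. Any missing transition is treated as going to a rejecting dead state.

start=q0; accept=q3; q0-0->q1; q0-1->q4; q1-0->q2; q1-1->q4; q2-0->q3; q2-1->q4; q3-0->q3; q3-1->q3; q4-0->q4; q4-1->q4

Check the first 3 symbols one by one: q0 through q2 record how many have matched `000` so far; any wrong symbol goes to the dead state q4. After all 3 match we enter the accepting sink q3.
5 states suffice.
        0   1  
>  q0   q1  q4 
   q1   q2  q4 
   q2   q3  q4 
 * q3   q3  q3 
   q4   q4  q4 
(> = start, * = accepting)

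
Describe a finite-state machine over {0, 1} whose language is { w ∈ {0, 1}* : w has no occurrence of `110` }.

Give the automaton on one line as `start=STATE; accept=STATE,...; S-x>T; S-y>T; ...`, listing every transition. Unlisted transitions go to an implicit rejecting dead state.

start=s0; accept=s0,s1,s2; s0-0>s0; s0-1>s1; s1-0>s0; s1-1>s2; s2-0>s3; s2-1>s2; s3-0>s3; s3-1>s3

This is the complement of 'contains `110`'. Use the same substring-matching states — s0 through s3 holding how much of `110` has just been matched — but flip the accepting set: everything except the trap s3 accepts.
        0   1  
>* s0   s0  s1 
 * s1   s0  s2 
 * s2   s3  s2 
   s3   s3  s3 
(> = start, * = accepting)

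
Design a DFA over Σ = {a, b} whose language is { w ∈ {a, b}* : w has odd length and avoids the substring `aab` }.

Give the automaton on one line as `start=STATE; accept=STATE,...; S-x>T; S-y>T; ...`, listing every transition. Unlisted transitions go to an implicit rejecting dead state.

start=q0; accept=q1,q2,q5; q0-a>q1; q0-b>q2; q1-a>q3; q1-b>q0; q2-a>q4; q2-b>q0; q3-a>q5; q3-b>q6; q4-a>q5; q4-b>q2; q5-a>q3; q5-b>q7; q6-a>q7; q6-b>q7; q7-a>q6; q7-b>q6

Run two small machines in parallel and take their product. One (2 states) tracks the input length modulo 2; the other (4 states) tracks partial matches of the forbidden pattern `aab`. Each combined state is a pair, one component from each; accept when both components accept.
An 8-state machine:
        a   b  
>  q0   q1  q2 
 * q1   q3  q0 
 * q2   q4  q0 
   q3   q5  q6 
   q4   q5  q2 
 * q5   q3  q7 
   q6   q7  q7 
   q7   q6  q6 
(> = start, * = accepting)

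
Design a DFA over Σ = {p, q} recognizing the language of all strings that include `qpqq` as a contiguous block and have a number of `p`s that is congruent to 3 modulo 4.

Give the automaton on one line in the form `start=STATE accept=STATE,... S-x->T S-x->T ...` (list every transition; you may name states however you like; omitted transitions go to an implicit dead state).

Build one automaton per condition and run them in lockstep. One (5 states) tracks whether and how much of `qpqq` has been seen; the other (4 states) tracks the count of `p`s modulo 4. Each combined state is a pair, one component from each; accept when both components accept.
With 20 states:
          p    q  
>  s0     s1   s2 
   s1     s3   s4 
   s2     s5   s2 
   s3     s6   s7 
   s4     s8   s4 
   s5     s3   s9 
   s6     s0  s10 
   s7    s11   s7 
   s8     s6  s12 
   s9     s8  s13 
   s10   s14  s10 
   s11    s0  s15 
   s12   s11  s16 
   s13   s16  s13 
   s14    s1  s17 
   s15   s14  s18 
   s16   s18  s16 
   s17    s5  s19 
 * s18   s19  s18 
   s19   s13  s19 
(> = start, * = accepting)

start=s0 accept=s18 s0-p->s1 s0-q->s2 s1-p->s3 s1-q->s4 s2-p->s5 s2-q->s2 s3-p->s6 s3-q->s7 s4-p->s8 s4-q->s4 s5-p->s3 s5-q->s9 s6-p->s0 s6-q->s10 s7-p->s11 s7-q->s7 s8-p->s6 s8-q->s12 s9-p->s8 s9-q->s13 s10-p->s14 s10-q->s10 s11-p->s0 s11-q->s15 s12-p->s11 s12-q->s16 s13-p->s16 s13-q->s13 s14-p->s1 s14-q->s17 s15-p->s14 s15-q->s18 s16-p->s18 s16-q->s16 s17-p->s5 s17-q->s19 s18-p->s19 s18-q->s18 s19-p->s13 s19-q->s19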